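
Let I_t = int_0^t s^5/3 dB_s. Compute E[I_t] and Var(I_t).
E[I_t] = 0; Var(I_t) = t^11/99

The Itô integral of a deterministic integrand f(s) has mean 0 because each increment f(s) * (B_{s+ds} - B_s) has mean 0. By the Itô isometry:
  Var( int_0^t f(s) dB_s ) = E[ (int_0^t f(s) dB_s)^2 ] = int_0^t f(s)^2 ds.
Here f(s) = s^5/3, so f(s)^2 = s^10/9. Integrate:
  int_0^t (s^10/9) ds = t^11/99.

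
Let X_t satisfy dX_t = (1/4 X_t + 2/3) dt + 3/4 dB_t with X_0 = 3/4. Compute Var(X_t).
Var(X_t) = 9*exp(t/2)/8 - 9/8

The variance V(t) = Var(X_t) satisfies V'(t) = 2 a V(t) + c^2 with V(0) = 0 (drift coefficient is linear in X, diffusion is constant). With a = 1/4, c = 3/4, the solution is
  V(t) = (c^2 / (2 a)) * (exp(2 a t) - 1)
       = ((3/4)^2 / (2*(1/4))) * (exp((1/2) t) - 1)
       = 9*exp(t/2)/8 - 9/8.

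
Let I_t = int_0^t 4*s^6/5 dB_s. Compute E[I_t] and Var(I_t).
E[I_t] = 0; Var(I_t) = 16*t^13/325

The Itô integral of a deterministic integrand f(s) has mean 0 because each increment f(s) * (B_{s+ds} - B_s) has mean 0. By the Itô isometry:
  Var( int_0^t f(s) dB_s ) = E[ (int_0^t f(s) dB_s)^2 ] = int_0^t f(s)^2 ds.
Here f(s) = 4*s^6/5, so f(s)^2 = 16*s^12/25. Integrate:
  int_0^t (16*s^12/25) ds = 16*t^13/325.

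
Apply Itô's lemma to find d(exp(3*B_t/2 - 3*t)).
d(exp(3*B_t/2 - 3*t)) = (-15*exp(3*B_t/2 - 3*t)/8) dt + (3*exp(3*B_t/2 - 3*t)/2) dB_t

Itô's formula for f(t, x): d f(t, B_t) = (f_t + (1/2) f_xx) dt + f_x dB_t. Compute partials of f(t, x) = exp(-3*t + 3*x/2):
  f_t(t,x)  = -3*exp(-3*t + 3*x/2)
  f_x(t,x)  = 3*exp(-3*t + 3*x/2)/2
  f_xx(t,x) = 9*exp(-3*t + 3*x/2)/4
Assemble drift = f_t + (1/2) f_xx = -15*exp(-3*t + 3*x/2)/8 and diffusion = f_x = 3*exp(-3*t + 3*x/2)/2. Substituting x = B_t:
  d(exp(3*B_t/2 - 3*t)) = (-15*exp(3*B_t/2 - 3*t)/8) dt + (3*exp(3*B_t/2 - 3*t)/2) dB_t.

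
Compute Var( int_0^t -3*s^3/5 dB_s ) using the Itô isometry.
Var = 9*t^7/175

The Itô integral of a deterministic integrand f(s) has mean 0 because each increment f(s) * (B_{s+ds} - B_s) has mean 0. By the Itô isometry:
  Var( int_0^t f(s) dB_s ) = E[ (int_0^t f(s) dB_s)^2 ] = int_0^t f(s)^2 ds.
Here f(s) = -3*s^3/5, so f(s)^2 = 9*s^6/25. Integrate:
  int_0^t (9*s^6/25) ds = 9*t^7/175.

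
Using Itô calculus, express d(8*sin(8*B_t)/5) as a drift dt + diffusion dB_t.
d(8*sin(8*B_t)/5) = (-256*sin(8*B_t)/5) dt + (64*cos(8*B_t)/5) dB_t

Itô's formula for f(B_t) gives d f(B_t) = f'(B_t) dB_t + (1/2) f''(B_t) dt. Compute derivatives of f(x) = 8*sin(8*x)/5:
  f'(x)  = 64*cos(8*x)/5
  f''(x) = -512*sin(8*x)/5
Substitute x = B_t and multiply the f'' term by 1/2:
  drift     = (1/2) * (-512*sin(8*x)/5) evaluated at B_t = -256*sin(8*B_t)/5
  diffusion = (64*cos(8*x)/5) evaluated at B_t = 64*cos(8*B_t)/5
Therefore d(8*sin(8*B_t)/5) = (-256*sin(8*B_t)/5) dt + (64*cos(8*B_t)/5) dB_t.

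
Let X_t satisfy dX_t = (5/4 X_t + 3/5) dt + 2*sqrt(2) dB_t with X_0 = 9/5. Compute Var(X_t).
Var(X_t) = 16*exp(5*t/2)/5 - 16/5

The variance V(t) = Var(X_t) satisfies V'(t) = 2 a V(t) + c^2 with V(0) = 0 (drift coefficient is linear in X, diffusion is constant). With a = 5/4, c = 2*sqrt(2), the solution is
  V(t) = (c^2 / (2 a)) * (exp(2 a t) - 1)
       = ((2*sqrt(2))^2 / (2*(5/4))) * (exp((5/2) t) - 1)
       = 16*exp(5*t/2)/5 - 16/5.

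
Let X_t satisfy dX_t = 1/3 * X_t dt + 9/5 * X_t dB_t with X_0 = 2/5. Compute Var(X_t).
Var(X_t) = 4*(exp(81*t/25) - 1)*exp(2*t/3)/25

For GBM dX = mu X dt + sigma X dB with X_0 = x_0, apply Itô to Y = log X: dY = (mu - sigma^2/2) dt + sigma dB, so Y_t = log(x_0) + (mu - sigma^2/2) t + sigma B_t and hence X_t = x_0 * exp((mu - sigma^2/2) t + sigma B_t).
With mu = 1/3, sigma = 9/5, x_0 = 2/5, this gives:
  X_t = 2/5 * exp((-193/150) * t + (9/5) * B_t).
Since sigma*B_t ~ Normal(0, sigma^2 t), E[exp(sigma*B_t)] = exp(sigma^2 t / 2); so E[X_t] = x_0 * exp((mu - sigma^2/2) t) * exp(sigma^2 t / 2) = x_0 * exp(mu t) = 2*exp(t/3)/5.
Var(X_t) = E[X_t^2] - (E[X_t])^2 = x_0^2 * exp(2 mu t) * (exp(sigma^2 t) - 1) = 4*(exp(81*t/25) - 1)*exp(2*t/3)/25.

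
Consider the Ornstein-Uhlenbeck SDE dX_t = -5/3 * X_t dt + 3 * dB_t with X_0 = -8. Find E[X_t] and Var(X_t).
E[X_t] = -8*exp(-5*t/3); Var(X_t) = 27/10 - 27*exp(-10*t/3)/10

The OU SDE dX = -theta X dt + sigma dB admits the integrating factor exp(theta t): d(exp(theta t) X_t) = sigma exp(theta t) dB_t. Integrating from 0 to t:
  X_t = x_0 * exp(-theta t) + sigma * int_0^t exp(-theta (t-s)) dB_s.
The Itô integral has mean 0 and (by the Itô isometry) variance sigma^2 * int_0^t exp(-2 theta (t - s)) ds = sigma^2 * (1 - exp(-2 theta t)) / (2 theta).
With theta = 5/3, sigma = 3, x_0 = -8:
  E[X_t] = -8 * exp(-5/3 t) = -8*exp(-5*t/3)
  Var(X_t) = (3)^2 * (1 - exp(-2*5/3 t)) / (2 * 5/3) = 27/10 - 27*exp(-10*t/3)/10.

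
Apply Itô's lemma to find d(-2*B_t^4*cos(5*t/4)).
d(-2*B_t^4*cos(5*t/4)) = (B_t^2*(5*B_t^2*sin(5*t/4) - 24*cos(5*t/4))/2) dt + (-8*B_t^3*cos(5*t/4)) dB_t

Itô's formula for f(t, x): d f(t, B_t) = (f_t + (1/2) f_xx) dt + f_x dB_t. Compute partials of f(t, x) = -2*x^4*cos(5*t/4):
  f_t(t,x)  = 5*x^4*sin(5*t/4)/2
  f_x(t,x)  = -8*x^3*cos(5*t/4)
  f_xx(t,x) = -24*x^2*cos(5*t/4)
Assemble drift = f_t + (1/2) f_xx = x^2*(5*x^2*sin(5*t/4) - 24*cos(5*t/4))/2 and diffusion = f_x = -8*x^3*cos(5*t/4). Substituting x = B_t:
  d(-2*B_t^4*cos(5*t/4)) = (B_t^2*(5*B_t^2*sin(5*t/4) - 24*cos(5*t/4))/2) dt + (-8*B_t^3*cos(5*t/4)) dB_t.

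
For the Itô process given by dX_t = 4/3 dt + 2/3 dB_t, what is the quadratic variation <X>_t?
<X>_t = 4*t/9

For an Itô process dX_t = a(t) dt + b(t) dB_t, the quadratic variation is <X>_t = int_0^t b(s)^2 ds (the drift term does not contribute). Here b(s) = 2/3, so
  b(s)^2 = 4/9.
Integrating from 0 to t:
  <X>_t = int_0^t (4/9) ds = 4*t/9.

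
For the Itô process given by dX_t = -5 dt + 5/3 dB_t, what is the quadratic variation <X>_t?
<X>_t = 25*t/9

For an Itô process dX_t = a(t) dt + b(t) dB_t, the quadratic variation is <X>_t = int_0^t b(s)^2 ds (the drift term does not contribute). Here b(s) = 5/3, so
  b(s)^2 = 25/9.
Integrating from 0 to t:
  <X>_t = int_0^t (25/9) ds = 25*t/9.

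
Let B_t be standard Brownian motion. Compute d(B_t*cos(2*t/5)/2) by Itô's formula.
d(B_t*cos(2*t/5)/2) = (-B_t*sin(2*t/5)/5) dt + (cos(2*t/5)/2) dB_t

Itô's formula for f(t, x): d f(t, B_t) = (f_t + (1/2) f_xx) dt + f_x dB_t. Compute partials of f(t, x) = x*cos(2*t/5)/2:
  f_t(t,x)  = -x*sin(2*t/5)/5
  f_x(t,x)  = cos(2*t/5)/2
  f_xx(t,x) = 0
Assemble drift = f_t + (1/2) f_xx = -x*sin(2*t/5)/5 and diffusion = f_x = cos(2*t/5)/2. Substituting x = B_t:
  d(B_t*cos(2*t/5)/2) = (-B_t*sin(2*t/5)/5) dt + (cos(2*t/5)/2) dB_t.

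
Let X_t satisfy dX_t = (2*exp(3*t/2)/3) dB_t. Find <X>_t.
<X>_t = 4*exp(3*t)/27 - 4/27

For an Itô process dX_t = a(t) dt + b(t) dB_t, the quadratic variation is <X>_t = int_0^t b(s)^2 ds (the drift term does not contribute). Here b(s) = 2*exp(3*s/2)/3, so
  b(s)^2 = 4*exp(3*s)/9.
Integrating from 0 to t:
  <X>_t = int_0^t (4*exp(3*s)/9) ds = 4*exp(3*t)/27 - 4/27.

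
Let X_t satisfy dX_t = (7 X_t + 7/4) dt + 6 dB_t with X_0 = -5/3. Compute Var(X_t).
Var(X_t) = 18*exp(14*t)/7 - 18/7

The variance V(t) = Var(X_t) satisfies V'(t) = 2 a V(t) + c^2 with V(0) = 0 (drift coefficient is linear in X, diffusion is constant). With a = 7, c = 6, the solution is
  V(t) = (c^2 / (2 a)) * (exp(2 a t) - 1)
       = (6^2 / (2*7)) * (exp(14 t) - 1)
       = 18*exp(14*t)/7 - 18/7.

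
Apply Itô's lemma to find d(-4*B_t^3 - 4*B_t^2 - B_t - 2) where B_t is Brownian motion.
d(-4*B_t^3 - 4*B_t^2 - B_t - 2) = (-12*B_t - 4) dt + (-12*B_t^2 - 8*B_t - 1) dB_t

Itô's formula for f(B_t) gives d f(B_t) = f'(B_t) dB_t + (1/2) f''(B_t) dt. Compute derivatives of f(x) = -4*x^3 - 4*x^2 - x - 2:
  f'(x)  = -12*x^2 - 8*x - 1
  f''(x) = -24*x - 8
Substitute x = B_t and multiply the f'' term by 1/2:
  drift     = (1/2) * (-24*x - 8) evaluated at B_t = -12*B_t - 4
  diffusion = (-12*x^2 - 8*x - 1) evaluated at B_t = -12*B_t^2 - 8*B_t - 1
Therefore d(-4*B_t^3 - 4*B_t^2 - B_t - 2) = (-12*B_t - 4) dt + (-12*B_t^2 - 8*B_t - 1) dB_t.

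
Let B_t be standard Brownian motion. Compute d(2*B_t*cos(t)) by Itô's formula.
d(2*B_t*cos(t)) = (-2*B_t*sin(t)) dt + (2*cos(t)) dB_t

Itô's formula for f(t, x): d f(t, B_t) = (f_t + (1/2) f_xx) dt + f_x dB_t. Compute partials of f(t, x) = 2*x*cos(t):
  f_t(t,x)  = -2*x*sin(t)
  f_x(t,x)  = 2*cos(t)
  f_xx(t,x) = 0
Assemble drift = f_t + (1/2) f_xx = -2*x*sin(t) and diffusion = f_x = 2*cos(t). Substituting x = B_t:
  d(2*B_t*cos(t)) = (-2*B_t*sin(t)) dt + (2*cos(t)) dB_t.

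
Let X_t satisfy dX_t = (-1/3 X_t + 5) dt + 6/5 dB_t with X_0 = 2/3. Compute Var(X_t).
Var(X_t) = 54/25 - 54*exp(-2*t/3)/25

The variance V(t) = Var(X_t) satisfies V'(t) = 2 a V(t) + c^2 with V(0) = 0 (drift coefficient is linear in X, diffusion is constant). With a = -1/3, c = 6/5, the solution is
  V(t) = (c^2 / (2 a)) * (exp(2 a t) - 1)
       = ((6/5)^2 / (2*(-1/3))) * (exp((-2/3) t) - 1)
       = 54/25 - 54*exp(-2*t/3)/25.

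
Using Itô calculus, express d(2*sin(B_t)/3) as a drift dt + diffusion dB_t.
d(2*sin(B_t)/3) = (-sin(B_t)/3) dt + (2*cos(B_t)/3) dB_t

Itô's formula for f(B_t) gives d f(B_t) = f'(B_t) dB_t + (1/2) f''(B_t) dt. Compute derivatives of f(x) = 2*sin(x)/3:
  f'(x)  = 2*cos(x)/3
  f''(x) = -2*sin(x)/3
Substitute x = B_t and multiply the f'' term by 1/2:
  drift     = (1/2) * (-2*sin(x)/3) evaluated at B_t = -sin(B_t)/3
  diffusion = (2*cos(x)/3) evaluated at B_t = 2*cos(B_t)/3
Therefore d(2*sin(B_t)/3) = (-sin(B_t)/3) dt + (2*cos(B_t)/3) dB_t.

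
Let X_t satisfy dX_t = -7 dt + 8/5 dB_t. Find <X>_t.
<X>_t = 64*t/25

For an Itô process dX_t = a(t) dt + b(t) dB_t, the quadratic variation is <X>_t = int_0^t b(s)^2 ds (the drift term does not contribute). Here b(s) = 8/5, so
  b(s)^2 = 64/25.
Integrating from 0 to t:
  <X>_t = int_0^t (64/25) ds = 64*t/25.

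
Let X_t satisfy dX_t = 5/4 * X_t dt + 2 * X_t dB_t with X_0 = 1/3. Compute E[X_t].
E[X_t] = exp(5*t/4)/3

For GBM dX = mu X dt + sigma X dB with X_0 = x_0, apply Itô to Y = log X: dY = (mu - sigma^2/2) dt + sigma dB, so Y_t = log(x_0) + (mu - sigma^2/2) t + sigma B_t and hence X_t = x_0 * exp((mu - sigma^2/2) t + sigma B_t).
With mu = 5/4, sigma = 2, x_0 = 1/3, this gives:
  X_t = 1/3 * exp((-3/4) * t + (2) * B_t).
Since sigma*B_t ~ Normal(0, sigma^2 t), E[exp(sigma*B_t)] = exp(sigma^2 t / 2); so E[X_t] = x_0 * exp((mu - sigma^2/2) t) * exp(sigma^2 t / 2) = x_0 * exp(mu t) = exp(5*t/4)/3.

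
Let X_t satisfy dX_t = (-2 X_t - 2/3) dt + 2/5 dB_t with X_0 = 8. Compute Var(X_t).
Var(X_t) = 1/25 - exp(-4*t)/25

The variance V(t) = Var(X_t) satisfies V'(t) = 2 a V(t) + c^2 with V(0) = 0 (drift coefficient is linear in X, diffusion is constant). With a = -2, c = 2/5, the solution is
  V(t) = (c^2 / (2 a)) * (exp(2 a t) - 1)
       = ((2/5)^2 / (2*(-2))) * (exp((-4) t) - 1)
       = 1/25 - exp(-4*t)/25.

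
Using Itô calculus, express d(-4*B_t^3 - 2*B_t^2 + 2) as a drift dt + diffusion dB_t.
d(-4*B_t^3 - 2*B_t^2 + 2) = (-12*B_t - 2) dt + (4*B_t*(-3*B_t - 1)) dB_t

Itô's formula for f(B_t) gives d f(B_t) = f'(B_t) dB_t + (1/2) f''(B_t) dt. Compute derivatives of f(x) = -4*x^3 - 2*x^2 + 2:
  f'(x)  = 4*x*(-3*x - 1)
  f''(x) = -24*x - 4
Substitute x = B_t and multiply the f'' term by 1/2:
  drift     = (1/2) * (-24*x - 4) evaluated at B_t = -12*B_t - 2
  diffusion = (4*x*(-3*x - 1)) evaluated at B_t = 4*B_t*(-3*B_t - 1)
Therefore d(-4*B_t^3 - 2*B_t^2 + 2) = (-12*B_t - 2) dt + (4*B_t*(-3*B_t - 1)) dB_t.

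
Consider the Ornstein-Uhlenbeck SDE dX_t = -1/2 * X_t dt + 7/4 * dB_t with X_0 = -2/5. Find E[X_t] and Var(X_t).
E[X_t] = -2*exp(-t/2)/5; Var(X_t) = 49/16 - 49*exp(-t)/16

The OU SDE dX = -theta X dt + sigma dB admits the integrating factor exp(theta t): d(exp(theta t) X_t) = sigma exp(theta t) dB_t. Integrating from 0 to t:
  X_t = x_0 * exp(-theta t) + sigma * int_0^t exp(-theta (t-s)) dB_s.
The Itô integral has mean 0 and (by the Itô isometry) variance sigma^2 * int_0^t exp(-2 theta (t - s)) ds = sigma^2 * (1 - exp(-2 theta t)) / (2 theta).
With theta = 1/2, sigma = 7/4, x_0 = -2/5:
  E[X_t] = -2/5 * exp(-1/2 t) = -2*exp(-t/2)/5
  Var(X_t) = (7/4)^2 * (1 - exp(-2*1/2 t)) / (2 * 1/2) = 49/16 - 49*exp(-t)/16.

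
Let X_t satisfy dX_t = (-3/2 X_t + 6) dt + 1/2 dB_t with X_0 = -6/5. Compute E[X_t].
E[X_t] = 4 - 26*exp(-3*t/2)/5

Taking expectations and using E[dB_t] = 0, the mean m(t) = E[X_t] satisfies the ODE m'(t) = a m(t) + b with m(0) = x_0. With a = -3/2, b = 6, x_0 = -6/5, the solution is
  m(t) = x_0 * exp(a t) + (b/a) * (exp(a t) - 1)
       = (-6/5) * exp((-3/2) t) + (6/(-3/2)) * (exp((-3/2) t) - 1)
       = 4 - 26*exp(-3*t/2)/5.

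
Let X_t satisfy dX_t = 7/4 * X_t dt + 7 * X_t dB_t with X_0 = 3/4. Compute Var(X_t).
Var(X_t) = 9*(exp(49*t) - 1)*exp(7*t/2)/16

For GBM dX = mu X dt + sigma X dB with X_0 = x_0, apply Itô to Y = log X: dY = (mu - sigma^2/2) dt + sigma dB, so Y_t = log(x_0) + (mu - sigma^2/2) t + sigma B_t and hence X_t = x_0 * exp((mu - sigma^2/2) t + sigma B_t).
With mu = 7/4, sigma = 7, x_0 = 3/4, this gives:
  X_t = 3/4 * exp((-91/4) * t + (7) * B_t).
Since sigma*B_t ~ Normal(0, sigma^2 t), E[exp(sigma*B_t)] = exp(sigma^2 t / 2); so E[X_t] = x_0 * exp((mu - sigma^2/2) t) * exp(sigma^2 t / 2) = x_0 * exp(mu t) = 3*exp(7*t/4)/4.
Var(X_t) = E[X_t^2] - (E[X_t])^2 = x_0^2 * exp(2 mu t) * (exp(sigma^2 t) - 1) = 9*(exp(49*t) - 1)*exp(7*t/2)/16.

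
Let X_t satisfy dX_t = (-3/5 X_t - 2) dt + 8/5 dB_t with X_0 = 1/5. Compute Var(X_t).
Var(X_t) = 32/15 - 32*exp(-6*t/5)/15

The variance V(t) = Var(X_t) satisfies V'(t) = 2 a V(t) + c^2 with V(0) = 0 (drift coefficient is linear in X, diffusion is constant). With a = -3/5, c = 8/5, the solution is
  V(t) = (c^2 / (2 a)) * (exp(2 a t) - 1)
       = ((8/5)^2 / (2*(-3/5))) * (exp((-6/5) t) - 1)
       = 32/15 - 32*exp(-6*t/5)/15.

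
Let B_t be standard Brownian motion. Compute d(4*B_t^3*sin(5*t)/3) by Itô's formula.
d(4*B_t^3*sin(5*t)/3) = (4*B_t*(5*B_t^2*cos(5*t)/3 + sin(5*t))) dt + (4*B_t^2*sin(5*t)) dB_t

Itô's formula for f(t, x): d f(t, B_t) = (f_t + (1/2) f_xx) dt + f_x dB_t. Compute partials of f(t, x) = 4*x^3*sin(5*t)/3:
  f_t(t,x)  = 20*x^3*cos(5*t)/3
  f_x(t,x)  = 4*x^2*sin(5*t)
  f_xx(t,x) = 8*x*sin(5*t)
Assemble drift = f_t + (1/2) f_xx = 4*x*(5*x^2*cos(5*t)/3 + sin(5*t)) and diffusion = f_x = 4*x^2*sin(5*t). Substituting x = B_t:
  d(4*B_t^3*sin(5*t)/3) = (4*B_t*(5*B_t^2*cos(5*t)/3 + sin(5*t))) dt + (4*B_t^2*sin(5*t)) dB_t.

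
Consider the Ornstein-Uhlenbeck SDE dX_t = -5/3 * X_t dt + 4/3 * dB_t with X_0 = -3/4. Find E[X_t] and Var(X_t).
E[X_t] = -3*exp(-5*t/3)/4; Var(X_t) = 8/15 - 8*exp(-10*t/3)/15

The OU SDE dX = -theta X dt + sigma dB admits the integrating factor exp(theta t): d(exp(theta t) X_t) = sigma exp(theta t) dB_t. Integrating from 0 to t:
  X_t = x_0 * exp(-theta t) + sigma * int_0^t exp(-theta (t-s)) dB_s.
The Itô integral has mean 0 and (by the Itô isometry) variance sigma^2 * int_0^t exp(-2 theta (t - s)) ds = sigma^2 * (1 - exp(-2 theta t)) / (2 theta).
With theta = 5/3, sigma = 4/3, x_0 = -3/4:
  E[X_t] = -3/4 * exp(-5/3 t) = -3*exp(-5*t/3)/4
  Var(X_t) = (4/3)^2 * (1 - exp(-2*5/3 t)) / (2 * 5/3) = 8/15 - 8*exp(-10*t/3)/15.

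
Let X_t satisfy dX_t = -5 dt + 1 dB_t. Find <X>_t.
<X>_t = t

For an Itô process dX_t = a(t) dt + b(t) dB_t, the quadratic variation is <X>_t = int_0^t b(s)^2 ds (the drift term does not contribute). Here b(s) = 1, so
  b(s)^2 = 1.
Integrating from 0 to t:
  <X>_t = int_0^t (1) ds = t.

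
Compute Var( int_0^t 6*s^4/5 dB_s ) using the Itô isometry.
Var = 4*t^9/25

The Itô integral of a deterministic integrand f(s) has mean 0 because each increment f(s) * (B_{s+ds} - B_s) has mean 0. By the Itô isometry:
  Var( int_0^t f(s) dB_s ) = E[ (int_0^t f(s) dB_s)^2 ] = int_0^t f(s)^2 ds.
Here f(s) = 6*s^4/5, so f(s)^2 = 36*s^8/25. Integrate:
  int_0^t (36*s^8/25) ds = 4*t^9/25.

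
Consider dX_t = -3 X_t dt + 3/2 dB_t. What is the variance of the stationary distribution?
lim Var(X_t) = 3/8

The OU SDE dX = -theta X dt + sigma dB admits the integrating factor exp(theta t): d(exp(theta t) X_t) = sigma exp(theta t) dB_t. Integrating from 0 to t gives X_t = x_0 * exp(-theta t) + sigma * int_0^t exp(-theta (t-s)) dB_s for any initial x_0. The Itô integral has variance (by the Itô isometry) sigma^2 * int_0^t exp(-2 theta (t - s)) ds = sigma^2 * (1 - exp(-2 theta t)) / (2 theta), independent of x_0.
With theta = 3, sigma = 3/2:
  Var(X_t) = (3/2)^2 * (1 - exp(-2*3 t)) / (2 * 3) = 3/8 - 3*exp(-6*t)/8.
As t -> infinity, exp(-2*3 t) -> 0, so the stationary variance is sigma^2 / (2 theta) = 3/8.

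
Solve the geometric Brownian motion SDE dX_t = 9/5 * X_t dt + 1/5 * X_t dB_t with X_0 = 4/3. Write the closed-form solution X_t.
X_t = 4/3 * exp((89/50) * t + (1/5) * B_t)

For GBM dX = mu X dt + sigma X dB with X_0 = x_0, apply Itô to Y = log X: dY = (mu - sigma^2/2) dt + sigma dB, so Y_t = log(x_0) + (mu - sigma^2/2) t + sigma B_t and hence X_t = x_0 * exp((mu - sigma^2/2) t + sigma B_t).
With mu = 9/5, sigma = 1/5, x_0 = 4/3, this gives:
  X_t = 4/3 * exp((89/50) * t + (1/5) * B_t).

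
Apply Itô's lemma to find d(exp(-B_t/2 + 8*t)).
d(exp(-B_t/2 + 8*t)) = (65*exp(-B_t/2 + 8*t)/8) dt + (-exp(-B_t/2 + 8*t)/2) dB_t

Itô's formula for f(t, x): d f(t, B_t) = (f_t + (1/2) f_xx) dt + f_x dB_t. Compute partials of f(t, x) = exp(8*t - x/2):
  f_t(t,x)  = 8*exp(8*t - x/2)
  f_x(t,x)  = -exp(8*t - x/2)/2
  f_xx(t,x) = exp(8*t - x/2)/4
Assemble drift = f_t + (1/2) f_xx = 65*exp(8*t - x/2)/8 and diffusion = f_x = -exp(8*t - x/2)/2. Substituting x = B_t:
  d(exp(-B_t/2 + 8*t)) = (65*exp(-B_t/2 + 8*t)/8) dt + (-exp(-B_t/2 + 8*t)/2) dB_t.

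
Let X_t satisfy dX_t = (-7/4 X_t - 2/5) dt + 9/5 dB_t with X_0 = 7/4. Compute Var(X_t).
Var(X_t) = 162/175 - 162*exp(-7*t/2)/175

The variance V(t) = Var(X_t) satisfies V'(t) = 2 a V(t) + c^2 with V(0) = 0 (drift coefficient is linear in X, diffusion is constant). With a = -7/4, c = 9/5, the solution is
  V(t) = (c^2 / (2 a)) * (exp(2 a t) - 1)
       = ((9/5)^2 / (2*(-7/4))) * (exp((-7/2) t) - 1)
       = 162/175 - 162*exp(-7*t/2)/175.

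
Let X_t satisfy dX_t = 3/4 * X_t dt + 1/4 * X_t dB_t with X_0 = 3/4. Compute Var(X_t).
Var(X_t) = 9*(exp(t/16) - 1)*exp(3*t/2)/16

For GBM dX = mu X dt + sigma X dB with X_0 = x_0, apply Itô to Y = log X: dY = (mu - sigma^2/2) dt + sigma dB, so Y_t = log(x_0) + (mu - sigma^2/2) t + sigma B_t and hence X_t = x_0 * exp((mu - sigma^2/2) t + sigma B_t).
With mu = 3/4, sigma = 1/4, x_0 = 3/4, this gives:
  X_t = 3/4 * exp((23/32) * t + (1/4) * B_t).
Since sigma*B_t ~ Normal(0, sigma^2 t), E[exp(sigma*B_t)] = exp(sigma^2 t / 2); so E[X_t] = x_0 * exp((mu - sigma^2/2) t) * exp(sigma^2 t / 2) = x_0 * exp(mu t) = 3*exp(3*t/4)/4.
Var(X_t) = E[X_t^2] - (E[X_t])^2 = x_0^2 * exp(2 mu t) * (exp(sigma^2 t) - 1) = 9*(exp(t/16) - 1)*exp(3*t/2)/16.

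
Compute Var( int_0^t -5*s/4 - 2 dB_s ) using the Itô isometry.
Var = t*(25*t^2 + 120*t + 192)/48

The Itô integral of a deterministic integrand f(s) has mean 0 because each increment f(s) * (B_{s+ds} - B_s) has mean 0. By the Itô isometry:
  Var( int_0^t f(s) dB_s ) = E[ (int_0^t f(s) dB_s)^2 ] = int_0^t f(s)^2 ds.
Here f(s) = -5*s/4 - 2, so f(s)^2 = (5*s + 8)^2/16. Integrate:
  int_0^t ((5*s + 8)^2/16) ds = t*(25*t^2 + 120*t + 192)/48.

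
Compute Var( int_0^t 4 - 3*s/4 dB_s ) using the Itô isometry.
Var = t*(3*t^2 - 48*t + 256)/16

The Itô integral of a deterministic integrand f(s) has mean 0 because each increment f(s) * (B_{s+ds} - B_s) has mean 0. By the Itô isometry:
  Var( int_0^t f(s) dB_s ) = E[ (int_0^t f(s) dB_s)^2 ] = int_0^t f(s)^2 ds.
Here f(s) = 4 - 3*s/4, so f(s)^2 = (3*s - 16)^2/16. Integrate:
  int_0^t ((3*s - 16)^2/16) ds = t*(3*t^2 - 48*t + 256)/16.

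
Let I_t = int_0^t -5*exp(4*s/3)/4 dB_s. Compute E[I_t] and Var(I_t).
E[I_t] = 0; Var(I_t) = 75*exp(8*t/3)/128 - 75/128

The Itô integral of a deterministic integrand f(s) has mean 0 because each increment f(s) * (B_{s+ds} - B_s) has mean 0. By the Itô isometry:
  Var( int_0^t f(s) dB_s ) = E[ (int_0^t f(s) dB_s)^2 ] = int_0^t f(s)^2 ds.
Here f(s) = -5*exp(4*s/3)/4, so f(s)^2 = 25*exp(8*s/3)/16. Integrate:
  int_0^t (25*exp(8*s/3)/16) ds = 75*exp(8*t/3)/128 - 75/128.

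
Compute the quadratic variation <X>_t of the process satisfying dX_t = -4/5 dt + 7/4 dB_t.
<X>_t = 49*t/16

For an Itô process dX_t = a(t) dt + b(t) dB_t, the quadratic variation is <X>_t = int_0^t b(s)^2 ds (the drift term does not contribute). Here b(s) = 7/4, so
  b(s)^2 = 49/16.
Integrating from 0 to t:
  <X>_t = int_0^t (49/16) ds = 49*t/16.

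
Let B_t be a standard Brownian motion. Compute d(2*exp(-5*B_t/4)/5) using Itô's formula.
d(2*exp(-5*B_t/4)/5) = (5*exp(-5*B_t/4)/16) dt + (-exp(-5*B_t/4)/2) dB_t

Itô's formula for f(B_t) gives d f(B_t) = f'(B_t) dB_t + (1/2) f''(B_t) dt. Compute derivatives of f(x) = 2*exp(-5*x/4)/5:
  f'(x)  = -exp(-5*x/4)/2
  f''(x) = 5*exp(-5*x/4)/8
Substitute x = B_t and multiply the f'' term by 1/2:
  drift     = (1/2) * (5*exp(-5*x/4)/8) evaluated at B_t = 5*exp(-5*B_t/4)/16
  diffusion = (-exp(-5*x/4)/2) evaluated at B_t = -exp(-5*B_t/4)/2
Therefore d(2*exp(-5*B_t/4)/5) = (5*exp(-5*B_t/4)/16) dt + (-exp(-5*B_t/4)/2) dB_t.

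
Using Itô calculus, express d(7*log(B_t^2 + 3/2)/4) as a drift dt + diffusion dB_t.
d(7*log(B_t^2 + 3/2)/4) = (7*(3 - 2*B_t^2)/(2*(2*B_t^2 + 3)^2)) dt + (7*B_t/(2*B_t^2 + 3)) dB_t

Itô's formula for f(B_t) gives d f(B_t) = f'(B_t) dB_t + (1/2) f''(B_t) dt. Compute derivatives of f(x) = 7*log(x^2 + 3/2)/4:
  f'(x)  = 7*x/(2*x^2 + 3)
  f''(x) = 7*(3 - 2*x^2)/(2*x^2 + 3)^2
Substitute x = B_t and multiply the f'' term by 1/2:
  drift     = (1/2) * (7*(3 - 2*x^2)/(2*x^2 + 3)^2) evaluated at B_t = 7*(3 - 2*B_t^2)/(2*(2*B_t^2 + 3)^2)
  diffusion = (7*x/(2*x^2 + 3)) evaluated at B_t = 7*B_t/(2*B_t^2 + 3)
Therefore d(7*log(B_t^2 + 3/2)/4) = (7*(3 - 2*B_t^2)/(2*(2*B_t^2 + 3)^2)) dt + (7*B_t/(2*B_t^2 + 3)) dB_t.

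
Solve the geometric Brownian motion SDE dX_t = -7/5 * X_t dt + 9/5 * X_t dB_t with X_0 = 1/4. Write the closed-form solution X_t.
X_t = 1/4 * exp((-151/50) * t + (9/5) * B_t)

For GBM dX = mu X dt + sigma X dB with X_0 = x_0, apply Itô to Y = log X: dY = (mu - sigma^2/2) dt + sigma dB, so Y_t = log(x_0) + (mu - sigma^2/2) t + sigma B_t and hence X_t = x_0 * exp((mu - sigma^2/2) t + sigma B_t).
With mu = -7/5, sigma = 9/5, x_0 = 1/4, this gives:
  X_t = 1/4 * exp((-151/50) * t + (9/5) * B_t).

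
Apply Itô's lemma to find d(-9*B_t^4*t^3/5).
d(-9*B_t^4*t^3/5) = (27*B_t^2*t^2*(-B_t^2 - 2*t)/5) dt + (-36*B_t^3*t^3/5) dB_t

Itô's formula for f(t, x): d f(t, B_t) = (f_t + (1/2) f_xx) dt + f_x dB_t. Compute partials of f(t, x) = -9*t^3*x^4/5:
  f_t(t,x)  = -27*t^2*x^4/5
  f_x(t,x)  = -36*t^3*x^3/5
  f_xx(t,x) = -108*t^3*x^2/5
Assemble drift = f_t + (1/2) f_xx = 27*t^2*x^2*(-2*t - x^2)/5 and diffusion = f_x = -36*t^3*x^3/5. Substituting x = B_t:
  d(-9*B_t^4*t^3/5) = (27*B_t^2*t^2*(-B_t^2 - 2*t)/5) dt + (-36*B_t^3*t^3/5) dB_t.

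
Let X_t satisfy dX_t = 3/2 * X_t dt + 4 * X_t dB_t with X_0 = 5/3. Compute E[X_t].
E[X_t] = 5*exp(3*t/2)/3

For GBM dX = mu X dt + sigma X dB with X_0 = x_0, apply Itô to Y = log X: dY = (mu - sigma^2/2) dt + sigma dB, so Y_t = log(x_0) + (mu - sigma^2/2) t + sigma B_t and hence X_t = x_0 * exp((mu - sigma^2/2) t + sigma B_t).
With mu = 3/2, sigma = 4, x_0 = 5/3, this gives:
  X_t = 5/3 * exp((-13/2) * t + (4) * B_t).
Since sigma*B_t ~ Normal(0, sigma^2 t), E[exp(sigma*B_t)] = exp(sigma^2 t / 2); so E[X_t] = x_0 * exp((mu - sigma^2/2) t) * exp(sigma^2 t / 2) = x_0 * exp(mu t) = 5*exp(3*t/2)/3.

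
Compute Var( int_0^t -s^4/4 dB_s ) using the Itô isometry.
Var = t^9/144

The Itô integral of a deterministic integrand f(s) has mean 0 because each increment f(s) * (B_{s+ds} - B_s) has mean 0. By the Itô isometry:
  Var( int_0^t f(s) dB_s ) = E[ (int_0^t f(s) dB_s)^2 ] = int_0^t f(s)^2 ds.
Here f(s) = -s^4/4, so f(s)^2 = s^8/16. Integrate:
  int_0^t (s^8/16) ds = t^9/144.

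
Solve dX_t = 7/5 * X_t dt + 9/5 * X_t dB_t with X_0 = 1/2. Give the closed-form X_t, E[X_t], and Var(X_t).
X_t = 1/2 * exp((-11/50) t + (9/5) B_t); E[X_t] = exp(7*t/5)/2; Var(X_t) = (exp(81*t/25) - 1)*exp(14*t/5)/4

For GBM dX = mu X dt + sigma X dB with X_0 = x_0, apply Itô to Y = log X: dY = (mu - sigma^2/2) dt + sigma dB, so Y_t = log(x_0) + (mu - sigma^2/2) t + sigma B_t and hence X_t = x_0 * exp((mu - sigma^2/2) t + sigma B_t).
With mu = 7/5, sigma = 9/5, x_0 = 1/2, this gives:
  X_t = 1/2 * exp((-11/50) * t + (9/5) * B_t).
Since sigma*B_t ~ Normal(0, sigma^2 t), E[exp(sigma*B_t)] = exp(sigma^2 t / 2); so E[X_t] = x_0 * exp((mu - sigma^2/2) t) * exp(sigma^2 t / 2) = x_0 * exp(mu t) = exp(7*t/5)/2.
Var(X_t) = E[X_t^2] - (E[X_t])^2 = x_0^2 * exp(2 mu t) * (exp(sigma^2 t) - 1) = (exp(81*t/25) - 1)*exp(14*t/5)/4.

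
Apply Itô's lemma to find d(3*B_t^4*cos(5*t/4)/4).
d(3*B_t^4*cos(5*t/4)/4) = (3*B_t^2*(-5*B_t^2*sin(5*t/4) + 24*cos(5*t/4))/16) dt + (3*B_t^3*cos(5*t/4)) dB_t

Itô's formula for f(t, x): d f(t, B_t) = (f_t + (1/2) f_xx) dt + f_x dB_t. Compute partials of f(t, x) = 3*x^4*cos(5*t/4)/4:
  f_t(t,x)  = -15*x^4*sin(5*t/4)/16
  f_x(t,x)  = 3*x^3*cos(5*t/4)
  f_xx(t,x) = 9*x^2*cos(5*t/4)
Assemble drift = f_t + (1/2) f_xx = 3*x^2*(-5*x^2*sin(5*t/4) + 24*cos(5*t/4))/16 and diffusion = f_x = 3*x^3*cos(5*t/4). Substituting x = B_t:
  d(3*B_t^4*cos(5*t/4)/4) = (3*B_t^2*(-5*B_t^2*sin(5*t/4) + 24*cos(5*t/4))/16) dt + (3*B_t^3*cos(5*t/4)) dB_t.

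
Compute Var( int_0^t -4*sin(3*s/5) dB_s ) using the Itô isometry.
Var = 8*t - 20*sin(6*t/5)/3

The Itô integral of a deterministic integrand f(s) has mean 0 because each increment f(s) * (B_{s+ds} - B_s) has mean 0. By the Itô isometry:
  Var( int_0^t f(s) dB_s ) = E[ (int_0^t f(s) dB_s)^2 ] = int_0^t f(s)^2 ds.
Here f(s) = -4*sin(3*s/5), so f(s)^2 = 16*sin(3*s/5)^2. Integrate:
  int_0^t (16*sin(3*s/5)^2) ds = 8*t - 20*sin(6*t/5)/3.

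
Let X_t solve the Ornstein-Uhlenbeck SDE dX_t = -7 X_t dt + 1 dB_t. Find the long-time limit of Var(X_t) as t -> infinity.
lim Var(X_t) = 1/14

The OU SDE dX = -theta X dt + sigma dB admits the integrating factor exp(theta t): d(exp(theta t) X_t) = sigma exp(theta t) dB_t. Integrating from 0 to t gives X_t = x_0 * exp(-theta t) + sigma * int_0^t exp(-theta (t-s)) dB_s for any initial x_0. The Itô integral has variance (by the Itô isometry) sigma^2 * int_0^t exp(-2 theta (t - s)) ds = sigma^2 * (1 - exp(-2 theta t)) / (2 theta), independent of x_0.
With theta = 7, sigma = 1:
  Var(X_t) = (1)^2 * (1 - exp(-2*7 t)) / (2 * 7) = 1/14 - exp(-14*t)/14.
As t -> infinity, exp(-2*7 t) -> 0, so the stationary variance is sigma^2 / (2 theta) = 1/14.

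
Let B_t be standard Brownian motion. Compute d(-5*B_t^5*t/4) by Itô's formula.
d(-5*B_t^5*t/4) = (5*B_t^3*(-B_t^2 - 10*t)/4) dt + (-25*B_t^4*t/4) dB_t

Itô's formula for f(t, x): d f(t, B_t) = (f_t + (1/2) f_xx) dt + f_x dB_t. Compute partials of f(t, x) = -5*t*x^5/4:
  f_t(t,x)  = -5*x^5/4
  f_x(t,x)  = -25*t*x^4/4
  f_xx(t,x) = -25*t*x^3
Assemble drift = f_t + (1/2) f_xx = 5*x^3*(-10*t - x^2)/4 and diffusion = f_x = -25*t*x^4/4. Substituting x = B_t:
  d(-5*B_t^5*t/4) = (5*B_t^3*(-B_t^2 - 10*t)/4) dt + (-25*B_t^4*t/4) dB_t.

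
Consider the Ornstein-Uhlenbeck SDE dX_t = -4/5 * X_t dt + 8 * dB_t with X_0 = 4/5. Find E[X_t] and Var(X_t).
E[X_t] = 4*exp(-4*t/5)/5; Var(X_t) = 40 - 40*exp(-8*t/5)

The OU SDE dX = -theta X dt + sigma dB admits the integrating factor exp(theta t): d(exp(theta t) X_t) = sigma exp(theta t) dB_t. Integrating from 0 to t:
  X_t = x_0 * exp(-theta t) + sigma * int_0^t exp(-theta (t-s)) dB_s.
The Itô integral has mean 0 and (by the Itô isometry) variance sigma^2 * int_0^t exp(-2 theta (t - s)) ds = sigma^2 * (1 - exp(-2 theta t)) / (2 theta).
With theta = 4/5, sigma = 8, x_0 = 4/5:
  E[X_t] = 4/5 * exp(-4/5 t) = 4*exp(-4*t/5)/5
  Var(X_t) = (8)^2 * (1 - exp(-2*4/5 t)) / (2 * 4/5) = 40 - 40*exp(-8*t/5).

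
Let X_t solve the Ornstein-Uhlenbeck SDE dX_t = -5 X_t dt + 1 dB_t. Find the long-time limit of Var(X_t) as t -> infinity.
lim Var(X_t) = 1/10

The OU SDE dX = -theta X dt + sigma dB admits the integrating factor exp(theta t): d(exp(theta t) X_t) = sigma exp(theta t) dB_t. Integrating from 0 to t gives X_t = x_0 * exp(-theta t) + sigma * int_0^t exp(-theta (t-s)) dB_s for any initial x_0. The Itô integral has variance (by the Itô isometry) sigma^2 * int_0^t exp(-2 theta (t - s)) ds = sigma^2 * (1 - exp(-2 theta t)) / (2 theta), independent of x_0.
With theta = 5, sigma = 1:
  Var(X_t) = (1)^2 * (1 - exp(-2*5 t)) / (2 * 5) = 1/10 - exp(-10*t)/10.
As t -> infinity, exp(-2*5 t) -> 0, so the stationary variance is sigma^2 / (2 theta) = 1/10.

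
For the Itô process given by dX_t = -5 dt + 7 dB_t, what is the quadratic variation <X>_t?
<X>_t = 49*t

For an Itô process dX_t = a(t) dt + b(t) dB_t, the quadratic variation is <X>_t = int_0^t b(s)^2 ds (the drift term does not contribute). Here b(s) = 7, so
  b(s)^2 = 49.
Integrating from 0 to t:
  <X>_t = int_0^t (49) ds = 49*t.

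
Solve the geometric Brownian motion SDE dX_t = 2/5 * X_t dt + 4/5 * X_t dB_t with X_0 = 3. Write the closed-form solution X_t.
X_t = 3 * exp((2/25) * t + (4/5) * B_t)

For GBM dX = mu X dt + sigma X dB with X_0 = x_0, apply Itô to Y = log X: dY = (mu - sigma^2/2) dt + sigma dB, so Y_t = log(x_0) + (mu - sigma^2/2) t + sigma B_t and hence X_t = x_0 * exp((mu - sigma^2/2) t + sigma B_t).
With mu = 2/5, sigma = 4/5, x_0 = 3, this gives:
  X_t = 3 * exp((2/25) * t + (4/5) * B_t).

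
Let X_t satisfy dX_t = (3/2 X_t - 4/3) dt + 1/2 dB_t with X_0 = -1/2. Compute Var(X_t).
Var(X_t) = exp(3*t)/12 - 1/12

The variance V(t) = Var(X_t) satisfies V'(t) = 2 a V(t) + c^2 with V(0) = 0 (drift coefficient is linear in X, diffusion is constant). With a = 3/2, c = 1/2, the solution is
  V(t) = (c^2 / (2 a)) * (exp(2 a t) - 1)
       = ((1/2)^2 / (2*(3/2))) * (exp(3 t) - 1)
       = exp(3*t)/12 - 1/12.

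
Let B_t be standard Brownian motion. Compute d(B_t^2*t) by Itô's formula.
d(B_t^2*t) = (B_t^2 + t) dt + (2*B_t*t) dB_t

Itô's formula for f(t, x): d f(t, B_t) = (f_t + (1/2) f_xx) dt + f_x dB_t. Compute partials of f(t, x) = t*x^2:
  f_t(t,x)  = x^2
  f_x(t,x)  = 2*t*x
  f_xx(t,x) = 2*t
Assemble drift = f_t + (1/2) f_xx = t + x^2 and diffusion = f_x = 2*t*x. Substituting x = B_t:
  d(B_t^2*t) = (B_t^2 + t) dt + (2*B_t*t) dB_t.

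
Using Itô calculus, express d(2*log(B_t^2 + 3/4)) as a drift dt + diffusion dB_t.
d(2*log(B_t^2 + 3/4)) = (8*(3 - 4*B_t^2)/(4*B_t^2 + 3)^2) dt + (16*B_t/(4*B_t^2 + 3)) dB_t

Itô's formula for f(B_t) gives d f(B_t) = f'(B_t) dB_t + (1/2) f''(B_t) dt. Compute derivatives of f(x) = 2*log(x^2 + 3/4):
  f'(x)  = 16*x/(4*x^2 + 3)
  f''(x) = 16*(3 - 4*x^2)/(4*x^2 + 3)^2
Substitute x = B_t and multiply the f'' term by 1/2:
  drift     = (1/2) * (16*(3 - 4*x^2)/(4*x^2 + 3)^2) evaluated at B_t = 8*(3 - 4*B_t^2)/(4*B_t^2 + 3)^2
  diffusion = (16*x/(4*x^2 + 3)) evaluated at B_t = 16*B_t/(4*B_t^2 + 3)
Therefore d(2*log(B_t^2 + 3/4)) = (8*(3 - 4*B_t^2)/(4*B_t^2 + 3)^2) dt + (16*B_t/(4*B_t^2 + 3)) dB_t.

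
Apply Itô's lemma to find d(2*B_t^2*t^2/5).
d(2*B_t^2*t^2/5) = (2*t*(2*B_t^2 + t)/5) dt + (4*B_t*t^2/5) dB_t

Itô's formula for f(t, x): d f(t, B_t) = (f_t + (1/2) f_xx) dt + f_x dB_t. Compute partials of f(t, x) = 2*t^2*x^2/5:
  f_t(t,x)  = 4*t*x^2/5
  f_x(t,x)  = 4*t^2*x/5
  f_xx(t,x) = 4*t^2/5
Assemble drift = f_t + (1/2) f_xx = 2*t*(t + 2*x^2)/5 and diffusion = f_x = 4*t^2*x/5. Substituting x = B_t:
  d(2*B_t^2*t^2/5) = (2*t*(2*B_t^2 + t)/5) dt + (4*B_t*t^2/5) dB_t.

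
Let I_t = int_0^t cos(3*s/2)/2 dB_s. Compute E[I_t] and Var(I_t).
E[I_t] = 0; Var(I_t) = t/8 + sin(3*t)/24

The Itô integral of a deterministic integrand f(s) has mean 0 because each increment f(s) * (B_{s+ds} - B_s) has mean 0. By the Itô isometry:
  Var( int_0^t f(s) dB_s ) = E[ (int_0^t f(s) dB_s)^2 ] = int_0^t f(s)^2 ds.
Here f(s) = cos(3*s/2)/2, so f(s)^2 = cos(3*s/2)^2/4. Integrate:
  int_0^t (cos(3*s/2)^2/4) ds = t/8 + sin(3*t)/24.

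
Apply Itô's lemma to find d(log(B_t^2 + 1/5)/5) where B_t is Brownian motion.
d(log(B_t^2 + 1/5)/5) = ((1 - 5*B_t^2)/(5*B_t^2 + 1)^2) dt + (2*B_t/(5*B_t^2 + 1)) dB_t

Itô's formula for f(B_t) gives d f(B_t) = f'(B_t) dB_t + (1/2) f''(B_t) dt. Compute derivatives of f(x) = log(x^2 + 1/5)/5:
  f'(x)  = 2*x/(5*x^2 + 1)
  f''(x) = 2*(1 - 5*x^2)/(5*x^2 + 1)^2
Substitute x = B_t and multiply the f'' term by 1/2:
  drift     = (1/2) * (2*(1 - 5*x^2)/(5*x^2 + 1)^2) evaluated at B_t = (1 - 5*B_t^2)/(5*B_t^2 + 1)^2
  diffusion = (2*x/(5*x^2 + 1)) evaluated at B_t = 2*B_t/(5*B_t^2 + 1)
Therefore d(log(B_t^2 + 1/5)/5) = ((1 - 5*B_t^2)/(5*B_t^2 + 1)^2) dt + (2*B_t/(5*B_t^2 + 1)) dB_t.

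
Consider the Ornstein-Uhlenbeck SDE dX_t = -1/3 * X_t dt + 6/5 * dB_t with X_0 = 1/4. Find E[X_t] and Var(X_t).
E[X_t] = exp(-t/3)/4; Var(X_t) = 54/25 - 54*exp(-2*t/3)/25

The OU SDE dX = -theta X dt + sigma dB admits the integrating factor exp(theta t): d(exp(theta t) X_t) = sigma exp(theta t) dB_t. Integrating from 0 to t:
  X_t = x_0 * exp(-theta t) + sigma * int_0^t exp(-theta (t-s)) dB_s.
The Itô integral has mean 0 and (by the Itô isometry) variance sigma^2 * int_0^t exp(-2 theta (t - s)) ds = sigma^2 * (1 - exp(-2 theta t)) / (2 theta).
With theta = 1/3, sigma = 6/5, x_0 = 1/4:
  E[X_t] = 1/4 * exp(-1/3 t) = exp(-t/3)/4
  Var(X_t) = (6/5)^2 * (1 - exp(-2*1/3 t)) / (2 * 1/3) = 54/25 - 54*exp(-2*t/3)/25.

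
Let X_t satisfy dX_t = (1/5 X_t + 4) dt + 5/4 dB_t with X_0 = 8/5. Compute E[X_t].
E[X_t] = 108*exp(t/5)/5 - 20

Taking expectations and using E[dB_t] = 0, the mean m(t) = E[X_t] satisfies the ODE m'(t) = a m(t) + b with m(0) = x_0. With a = 1/5, b = 4, x_0 = 8/5, the solution is
  m(t) = x_0 * exp(a t) + (b/a) * (exp(a t) - 1)
       = (8/5) * exp((1/5) t) + (4/(1/5)) * (exp((1/5) t) - 1)
       = 108*exp(t/5)/5 - 20.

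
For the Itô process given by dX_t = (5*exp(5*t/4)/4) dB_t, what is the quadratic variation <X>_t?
<X>_t = 5*exp(5*t/2)/8 - 5/8

For an Itô process dX_t = a(t) dt + b(t) dB_t, the quadratic variation is <X>_t = int_0^t b(s)^2 ds (the drift term does not contribute). Here b(s) = 5*exp(5*s/4)/4, so
  b(s)^2 = 25*exp(5*s/2)/16.
Integrating from 0 to t:
  <X>_t = int_0^t (25*exp(5*s/2)/16) ds = 5*exp(5*t/2)/8 - 5/8.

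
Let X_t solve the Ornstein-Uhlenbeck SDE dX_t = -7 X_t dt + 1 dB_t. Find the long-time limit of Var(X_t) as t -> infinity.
lim Var(X_t) = 1/14

The OU SDE dX = -theta X dt + sigma dB admits the integrating factor exp(theta t): d(exp(theta t) X_t) = sigma exp(theta t) dB_t. Integrating from 0 to t gives X_t = x_0 * exp(-theta t) + sigma * int_0^t exp(-theta (t-s)) dB_s for any initial x_0. The Itô integral has variance (by the Itô isometry) sigma^2 * int_0^t exp(-2 theta (t - s)) ds = sigma^2 * (1 - exp(-2 theta t)) / (2 theta), independent of x_0.
With theta = 7, sigma = 1:
  Var(X_t) = (1)^2 * (1 - exp(-2*7 t)) / (2 * 7) = 1/14 - exp(-14*t)/14.
As t -> infinity, exp(-2*7 t) -> 0, so the stationary variance is sigma^2 / (2 theta) = 1/14.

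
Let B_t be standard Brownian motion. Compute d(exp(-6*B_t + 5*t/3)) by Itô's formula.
d(exp(-6*B_t + 5*t/3)) = (59*exp(-6*B_t + 5*t/3)/3) dt + (-6*exp(-6*B_t + 5*t/3)) dB_t

Itô's formula for f(t, x): d f(t, B_t) = (f_t + (1/2) f_xx) dt + f_x dB_t. Compute partials of f(t, x) = exp(5*t/3 - 6*x):
  f_t(t,x)  = 5*exp(5*t/3 - 6*x)/3
  f_x(t,x)  = -6*exp(5*t/3 - 6*x)
  f_xx(t,x) = 36*exp(5*t/3 - 6*x)
Assemble drift = f_t + (1/2) f_xx = 59*exp(5*t/3 - 6*x)/3 and diffusion = f_x = -6*exp(5*t/3 - 6*x). Substituting x = B_t:
  d(exp(-6*B_t + 5*t/3)) = (59*exp(-6*B_t + 5*t/3)/3) dt + (-6*exp(-6*B_t + 5*t/3)) dB_t.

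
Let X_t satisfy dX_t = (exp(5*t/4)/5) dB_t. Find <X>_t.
<X>_t = 2*exp(5*t/2)/125 - 2/125

For an Itô process dX_t = a(t) dt + b(t) dB_t, the quadratic variation is <X>_t = int_0^t b(s)^2 ds (the drift term does not contribute). Here b(s) = exp(5*s/4)/5, so
  b(s)^2 = exp(5*s/2)/25.
Integrating from 0 to t:
  <X>_t = int_0^t (exp(5*s/2)/25) ds = 2*exp(5*t/2)/125 - 2/125.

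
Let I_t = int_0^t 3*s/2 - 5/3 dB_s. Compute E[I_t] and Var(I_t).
E[I_t] = 0; Var(I_t) = t*(27*t^2 - 90*t + 100)/36

The Itô integral of a deterministic integrand f(s) has mean 0 because each increment f(s) * (B_{s+ds} - B_s) has mean 0. By the Itô isometry:
  Var( int_0^t f(s) dB_s ) = E[ (int_0^t f(s) dB_s)^2 ] = int_0^t f(s)^2 ds.
Here f(s) = 3*s/2 - 5/3, so f(s)^2 = (9*s - 10)^2/36. Integrate:
  int_0^t ((9*s - 10)^2/36) ds = t*(27*t^2 - 90*t + 100)/36.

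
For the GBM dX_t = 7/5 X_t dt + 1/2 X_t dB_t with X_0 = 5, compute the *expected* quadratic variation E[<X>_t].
E[<X>_t] = 125*exp(61*t/20)/61 - 125/61

<X>_t = int_0^t ((1/2) * X_s)^2 ds. Taking expectation inside the integral: E[<X>_t] = (1/2)^2 * int_0^t E[X_s^2] ds. For GBM, E[X_s^2] = x_0^2 * exp((2 mu + sigma^2) s). Integrating:
  E[<X>_t] = (1/2)^2 * 5^2 * (exp((2*(7/5) + (1/2)^2) t) - 1) / (2*(7/5) + (1/2)^2)
           = (1/2)^2 * 5^2 * (exp((61/20) t) - 1) / (61/20) = 125*exp(61*t/20)/61 - 125/61.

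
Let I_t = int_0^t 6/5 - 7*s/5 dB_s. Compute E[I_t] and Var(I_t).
E[I_t] = 0; Var(I_t) = t*(49*t^2 - 126*t + 108)/75

The Itô integral of a deterministic integrand f(s) has mean 0 because each increment f(s) * (B_{s+ds} - B_s) has mean 0. By the Itô isometry:
  Var( int_0^t f(s) dB_s ) = E[ (int_0^t f(s) dB_s)^2 ] = int_0^t f(s)^2 ds.
Here f(s) = 6/5 - 7*s/5, so f(s)^2 = (7*s - 6)^2/25. Integrate:
  int_0^t ((7*s - 6)^2/25) ds = t*(49*t^2 - 126*t + 108)/75.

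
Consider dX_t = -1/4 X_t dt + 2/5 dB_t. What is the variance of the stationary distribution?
lim Var(X_t) = 8/25

The OU SDE dX = -theta X dt + sigma dB admits the integrating factor exp(theta t): d(exp(theta t) X_t) = sigma exp(theta t) dB_t. Integrating from 0 to t gives X_t = x_0 * exp(-theta t) + sigma * int_0^t exp(-theta (t-s)) dB_s for any initial x_0. The Itô integral has variance (by the Itô isometry) sigma^2 * int_0^t exp(-2 theta (t - s)) ds = sigma^2 * (1 - exp(-2 theta t)) / (2 theta), independent of x_0.
With theta = 1/4, sigma = 2/5:
  Var(X_t) = (2/5)^2 * (1 - exp(-2*1/4 t)) / (2 * 1/4) = 8/25 - 8*exp(-t/2)/25.
As t -> infinity, exp(-2*1/4 t) -> 0, so the stationary variance is sigma^2 / (2 theta) = 8/25.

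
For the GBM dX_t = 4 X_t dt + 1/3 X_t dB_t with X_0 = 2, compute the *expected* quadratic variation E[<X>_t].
E[<X>_t] = 4*exp(73*t/9)/73 - 4/73

<X>_t = int_0^t ((1/3) * X_s)^2 ds. Taking expectation inside the integral: E[<X>_t] = (1/3)^2 * int_0^t E[X_s^2] ds. For GBM, E[X_s^2] = x_0^2 * exp((2 mu + sigma^2) s). Integrating:
  E[<X>_t] = (1/3)^2 * 2^2 * (exp((2*4 + (1/3)^2) t) - 1) / (2*4 + (1/3)^2)
           = (1/3)^2 * 2^2 * (exp((73/9) t) - 1) / (73/9) = 4*exp(73*t/9)/73 - 4/73.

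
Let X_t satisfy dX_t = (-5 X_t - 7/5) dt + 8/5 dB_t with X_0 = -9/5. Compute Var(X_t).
Var(X_t) = 32/125 - 32*exp(-10*t)/125

The variance V(t) = Var(X_t) satisfies V'(t) = 2 a V(t) + c^2 with V(0) = 0 (drift coefficient is linear in X, diffusion is constant). With a = -5, c = 8/5, the solution is
  V(t) = (c^2 / (2 a)) * (exp(2 a t) - 1)
       = ((8/5)^2 / (2*(-5))) * (exp((-10) t) - 1)
       = 32/125 - 32*exp(-10*t)/125.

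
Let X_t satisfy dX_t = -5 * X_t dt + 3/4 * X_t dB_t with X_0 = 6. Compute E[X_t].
E[X_t] = 6*exp(-5*t)

For GBM dX = mu X dt + sigma X dB with X_0 = x_0, apply Itô to Y = log X: dY = (mu - sigma^2/2) dt + sigma dB, so Y_t = log(x_0) + (mu - sigma^2/2) t + sigma B_t and hence X_t = x_0 * exp((mu - sigma^2/2) t + sigma B_t).
With mu = -5, sigma = 3/4, x_0 = 6, this gives:
  X_t = 6 * exp((-169/32) * t + (3/4) * B_t).
Since sigma*B_t ~ Normal(0, sigma^2 t), E[exp(sigma*B_t)] = exp(sigma^2 t / 2); so E[X_t] = x_0 * exp((mu - sigma^2/2) t) * exp(sigma^2 t / 2) = x_0 * exp(mu t) = 6*exp(-5*t).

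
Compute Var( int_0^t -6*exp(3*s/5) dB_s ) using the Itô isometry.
Var = 30*exp(6*t/5) - 30

The Itô integral of a deterministic integrand f(s) has mean 0 because each increment f(s) * (B_{s+ds} - B_s) has mean 0. By the Itô isometry:
  Var( int_0^t f(s) dB_s ) = E[ (int_0^t f(s) dB_s)^2 ] = int_0^t f(s)^2 ds.
Here f(s) = -6*exp(3*s/5), so f(s)^2 = 36*exp(6*s/5). Integrate:
  int_0^t (36*exp(6*s/5)) ds = 30*exp(6*t/5) - 30.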